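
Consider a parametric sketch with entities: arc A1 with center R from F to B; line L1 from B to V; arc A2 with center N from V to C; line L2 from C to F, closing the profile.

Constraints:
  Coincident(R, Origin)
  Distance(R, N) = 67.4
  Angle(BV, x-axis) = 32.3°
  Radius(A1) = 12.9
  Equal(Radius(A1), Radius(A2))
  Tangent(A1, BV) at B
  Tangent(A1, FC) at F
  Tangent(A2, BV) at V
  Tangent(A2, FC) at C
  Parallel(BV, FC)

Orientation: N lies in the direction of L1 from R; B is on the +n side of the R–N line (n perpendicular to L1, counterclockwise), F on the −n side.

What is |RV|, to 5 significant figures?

68.623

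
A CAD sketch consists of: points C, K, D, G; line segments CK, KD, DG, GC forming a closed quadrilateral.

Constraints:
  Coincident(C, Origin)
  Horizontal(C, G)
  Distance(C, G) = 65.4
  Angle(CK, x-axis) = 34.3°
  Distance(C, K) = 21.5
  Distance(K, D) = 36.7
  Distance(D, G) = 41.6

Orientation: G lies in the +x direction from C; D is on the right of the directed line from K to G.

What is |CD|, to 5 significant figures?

37.681

Checks: |CG| = 65.40 ✓; |CK| = 21.50 ✓; |KD| = 36.70 ✓; |DG| = 41.60 ✓.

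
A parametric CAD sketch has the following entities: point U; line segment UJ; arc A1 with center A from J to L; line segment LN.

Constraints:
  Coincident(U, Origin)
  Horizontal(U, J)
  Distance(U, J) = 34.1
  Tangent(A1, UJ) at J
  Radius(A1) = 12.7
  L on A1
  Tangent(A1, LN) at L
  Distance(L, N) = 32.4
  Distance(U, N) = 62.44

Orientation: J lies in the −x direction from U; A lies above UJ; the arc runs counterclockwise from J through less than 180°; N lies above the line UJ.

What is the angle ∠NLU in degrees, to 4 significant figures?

163.5°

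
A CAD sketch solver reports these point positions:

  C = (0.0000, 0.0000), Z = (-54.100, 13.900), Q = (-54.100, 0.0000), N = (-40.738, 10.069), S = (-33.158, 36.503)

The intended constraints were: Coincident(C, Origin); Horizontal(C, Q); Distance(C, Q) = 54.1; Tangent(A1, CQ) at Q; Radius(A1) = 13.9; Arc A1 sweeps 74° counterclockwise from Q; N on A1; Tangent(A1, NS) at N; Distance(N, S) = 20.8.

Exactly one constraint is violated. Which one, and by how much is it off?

Distance(N, S) = 20.8 — off by 6.70.

C = (0.00, 0.00) ✓; C.y = 0.00, Q.y = 0.00 ✓; |CQ| = 54.10 ✓; ∠(ZQ, QC) = 90.00° ✓; |ZQ| = 13.90 ✓; bearing(Z→N) − bearing(Z→Q) = 74.00° ✓; |ZN| = 13.90 ✓; ∠(ZN, NS) = 90.00° ✓; |NS| = 27.50 ✗.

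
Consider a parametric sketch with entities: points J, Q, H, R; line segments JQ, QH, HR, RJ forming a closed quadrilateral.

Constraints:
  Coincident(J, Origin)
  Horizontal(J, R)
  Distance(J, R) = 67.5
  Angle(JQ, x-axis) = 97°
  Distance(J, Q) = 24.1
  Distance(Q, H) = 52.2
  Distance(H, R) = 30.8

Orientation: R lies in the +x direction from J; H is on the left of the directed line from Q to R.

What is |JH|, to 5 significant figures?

55.153

J is at the origin; JR is horizontal with |JR| = 67.5 and R in +x, so R = (67.5, 0). JQ runs at 97.0° with |JQ| = 24.1, so Q = (-2.9371, 23.920). H is determined by |QH| = 52.2 and |HR| = 30.8 together: it lies at the intersection of circle(Q, 52.2) and circle(R, 30.8). With |QR| = 74.388, the foot of the radical line on QR is 49.133 from Q and the perpendicular offset is √(52.2² − 49.133²) = 17.630. Taking the left-of-QR solution: H = (49.255, 24.815).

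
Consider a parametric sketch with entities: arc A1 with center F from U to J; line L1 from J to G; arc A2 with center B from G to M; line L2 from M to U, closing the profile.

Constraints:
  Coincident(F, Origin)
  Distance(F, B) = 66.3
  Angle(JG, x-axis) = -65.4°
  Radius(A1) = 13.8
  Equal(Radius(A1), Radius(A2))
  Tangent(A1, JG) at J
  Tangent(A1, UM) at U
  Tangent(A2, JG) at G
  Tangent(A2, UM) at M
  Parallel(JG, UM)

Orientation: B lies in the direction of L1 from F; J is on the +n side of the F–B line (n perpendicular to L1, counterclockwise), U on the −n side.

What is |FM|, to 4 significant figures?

67.72

The slot axis is L1's direction at -65.4°, so u = (cos -65.4°, sin -65.4°) = (0.4163, -0.9092) and n = (−sin -65.4°, cos -65.4°) = (0.9092, 0.4163). F is at the origin and B lies 66.3 along u from F, so B = 66.3·u = (27.60, -60.28). Tangency of A1 to both parallel lines with radius 13.8 puts J and U at F ± 13.8·n: J = (12.55, 5.745), U = (-12.55, -5.745). Equal radii place G and M the same way about B: G = B + 13.8·n = (40.15, -54.54), M = B − 13.8·n = (15.05, -66.03). Then |FM| = |M − F| = 67.72.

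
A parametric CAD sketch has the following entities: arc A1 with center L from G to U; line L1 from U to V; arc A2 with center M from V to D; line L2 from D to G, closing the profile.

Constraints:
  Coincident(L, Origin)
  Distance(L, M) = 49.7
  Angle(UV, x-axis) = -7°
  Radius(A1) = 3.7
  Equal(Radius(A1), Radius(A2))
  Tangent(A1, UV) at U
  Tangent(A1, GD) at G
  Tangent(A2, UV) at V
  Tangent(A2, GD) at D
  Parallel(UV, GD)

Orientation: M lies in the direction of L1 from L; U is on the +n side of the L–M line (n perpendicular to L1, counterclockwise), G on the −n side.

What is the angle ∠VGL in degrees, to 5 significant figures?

81.531°

The slot axis is L1's direction at -7.0°, so u = (cos -7.0°, sin -7.0°) = (0.99255, -0.12187) and n = (−sin -7.0°, cos -7.0°) = (0.12187, 0.99255). L is at the origin and M lies 49.7 along u from L, so M = 49.7·u = (49.330, -6.0569). Tangency of A1 to both parallel lines with radius 3.7 puts U and G at L ± 3.7·n: U = (0.45092, 3.6724), G = (-0.45092, -3.6724). Equal radii place V and D the same way about M: V = M + 3.7·n = (49.780, -2.3845), D = M − 3.7·n = (48.879, -9.7293). Then cos ∠VGL = GV·GL / (|GV||GL|), giving 81.531°.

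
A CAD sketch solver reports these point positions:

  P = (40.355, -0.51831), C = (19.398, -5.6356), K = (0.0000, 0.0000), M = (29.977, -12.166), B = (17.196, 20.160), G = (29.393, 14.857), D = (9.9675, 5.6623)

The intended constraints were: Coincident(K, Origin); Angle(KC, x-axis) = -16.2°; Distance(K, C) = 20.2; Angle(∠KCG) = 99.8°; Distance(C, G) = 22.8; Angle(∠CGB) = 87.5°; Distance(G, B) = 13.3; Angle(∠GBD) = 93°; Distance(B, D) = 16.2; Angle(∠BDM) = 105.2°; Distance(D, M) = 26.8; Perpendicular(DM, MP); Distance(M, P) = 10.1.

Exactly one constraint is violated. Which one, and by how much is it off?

Distance(M, P) = 10.1 — off by 5.50.

K = (0.00, 0.00) ✓; KC at -16.20° ✓; |KC| = 20.20 ✓; ∠KCG = 99.80° ✓; |CG| = 22.80 ✓; ∠CGB = 87.50° ✓; |GB| = 13.30 ✓; ∠GBD = 93.00° ✓; |BD| = 16.20 ✓; ∠BDM = 105.2° ✓; |DM| = 26.80 ✓; ∠(DM, MP) = 90.00° ✓; |MP| = 15.60 ✗.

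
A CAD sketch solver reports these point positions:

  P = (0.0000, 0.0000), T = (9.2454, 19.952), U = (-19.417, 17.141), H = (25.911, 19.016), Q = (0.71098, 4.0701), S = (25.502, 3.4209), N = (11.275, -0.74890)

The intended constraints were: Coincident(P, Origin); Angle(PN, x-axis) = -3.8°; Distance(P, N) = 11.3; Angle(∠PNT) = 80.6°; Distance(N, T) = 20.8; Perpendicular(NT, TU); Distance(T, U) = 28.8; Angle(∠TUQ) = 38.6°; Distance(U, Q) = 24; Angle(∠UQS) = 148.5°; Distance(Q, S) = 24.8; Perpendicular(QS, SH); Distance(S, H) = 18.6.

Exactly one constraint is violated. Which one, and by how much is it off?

Distance(S, H) = 18.6 — off by 3.00.

P = (0.00, 0.00) ✓; PN at -3.800° ✓; |PN| = 11.30 ✓; ∠PNT = 80.60° ✓; |NT| = 20.80 ✓; ∠(NT, TU) = 90.00° ✓; |TU| = 28.80 ✓; ∠TUQ = 38.60° ✓; |UQ| = 24.00 ✓; ∠UQS = 148.5° ✓; |QS| = 24.80 ✓; ∠(QS, SH) = 90.00° ✓; |SH| = 15.60 ✗.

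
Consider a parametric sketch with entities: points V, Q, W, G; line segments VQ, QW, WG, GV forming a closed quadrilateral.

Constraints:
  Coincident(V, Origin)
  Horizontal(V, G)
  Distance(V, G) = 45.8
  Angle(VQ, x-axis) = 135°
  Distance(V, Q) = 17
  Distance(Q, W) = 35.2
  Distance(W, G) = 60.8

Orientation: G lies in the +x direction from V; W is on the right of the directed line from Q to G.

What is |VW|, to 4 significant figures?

25.38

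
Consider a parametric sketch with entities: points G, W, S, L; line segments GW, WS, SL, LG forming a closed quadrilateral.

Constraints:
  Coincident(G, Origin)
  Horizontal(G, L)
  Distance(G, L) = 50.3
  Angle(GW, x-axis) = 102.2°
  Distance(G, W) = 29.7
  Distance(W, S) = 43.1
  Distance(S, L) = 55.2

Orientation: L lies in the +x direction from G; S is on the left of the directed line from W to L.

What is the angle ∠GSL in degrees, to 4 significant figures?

51.65°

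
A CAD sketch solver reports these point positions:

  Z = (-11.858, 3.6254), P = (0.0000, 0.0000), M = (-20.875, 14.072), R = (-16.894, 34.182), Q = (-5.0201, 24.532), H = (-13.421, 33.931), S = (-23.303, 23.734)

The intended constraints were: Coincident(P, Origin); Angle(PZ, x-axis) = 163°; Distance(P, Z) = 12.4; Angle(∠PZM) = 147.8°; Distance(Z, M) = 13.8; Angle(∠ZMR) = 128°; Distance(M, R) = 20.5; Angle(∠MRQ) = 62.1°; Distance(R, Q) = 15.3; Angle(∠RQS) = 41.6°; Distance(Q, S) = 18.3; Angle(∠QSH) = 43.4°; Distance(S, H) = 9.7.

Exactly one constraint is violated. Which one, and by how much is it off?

Distance(S, H) = 9.7 — off by 4.50.

P = (0.00, 0.00) ✓; PZ at 163.0° ✓; |PZ| = 12.40 ✓; ∠PZM = 147.8° ✓; |ZM| = 13.80 ✓; ∠ZMR = 128.0° ✓; |MR| = 20.50 ✓; ∠MRQ = 62.10° ✓; |RQ| = 15.30 ✓; ∠RQS = 41.60° ✓; |QS| = 18.30 ✓; ∠QSH = 43.40° ✓; |SH| = 14.20 ✗.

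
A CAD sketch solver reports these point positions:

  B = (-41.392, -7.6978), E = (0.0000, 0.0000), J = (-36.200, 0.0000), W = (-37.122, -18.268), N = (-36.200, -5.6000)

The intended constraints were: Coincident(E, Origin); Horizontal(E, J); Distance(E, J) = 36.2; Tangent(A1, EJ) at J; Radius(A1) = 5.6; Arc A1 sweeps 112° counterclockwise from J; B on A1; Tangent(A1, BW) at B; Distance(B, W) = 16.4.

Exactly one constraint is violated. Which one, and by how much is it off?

Distance(B, W) = 16.4 — off by 5.00.

E = (0.00, 0.00) ✓; E.y = 0.00, J.y = 0.00 ✓; |EJ| = 36.20 ✓; ∠(NJ, JE) = 90.00° ✓; |NJ| = 5.600 ✓; bearing(N→B) − bearing(N→J) = 112.0° ✓; |NB| = 5.600 ✓; ∠(NB, BW) = 90.00° ✓; |BW| = 11.40 ✗.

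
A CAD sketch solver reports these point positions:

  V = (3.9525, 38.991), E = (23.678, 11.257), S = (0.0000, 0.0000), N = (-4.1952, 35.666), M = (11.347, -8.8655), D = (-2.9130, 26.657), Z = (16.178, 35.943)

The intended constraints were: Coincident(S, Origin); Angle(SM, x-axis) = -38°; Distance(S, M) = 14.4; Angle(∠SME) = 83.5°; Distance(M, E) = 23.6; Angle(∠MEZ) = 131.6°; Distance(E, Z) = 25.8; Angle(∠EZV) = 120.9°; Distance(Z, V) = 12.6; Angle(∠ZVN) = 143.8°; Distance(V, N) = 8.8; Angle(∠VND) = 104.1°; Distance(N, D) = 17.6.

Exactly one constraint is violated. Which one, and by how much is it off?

Distance(N, D) = 17.6 — off by 8.50.

S = (0.00, 0.00) ✓; SM at -38.00° ✓; |SM| = 14.40 ✓; ∠SME = 83.50° ✓; |ME| = 23.60 ✓; ∠MEZ = 131.6° ✓; |EZ| = 25.80 ✓; ∠EZV = 120.9° ✓; |ZV| = 12.60 ✓; ∠ZVN = 143.8° ✓; |VN| = 8.800 ✓; ∠VND = 104.1° ✓; |ND| = 9.100 ✗.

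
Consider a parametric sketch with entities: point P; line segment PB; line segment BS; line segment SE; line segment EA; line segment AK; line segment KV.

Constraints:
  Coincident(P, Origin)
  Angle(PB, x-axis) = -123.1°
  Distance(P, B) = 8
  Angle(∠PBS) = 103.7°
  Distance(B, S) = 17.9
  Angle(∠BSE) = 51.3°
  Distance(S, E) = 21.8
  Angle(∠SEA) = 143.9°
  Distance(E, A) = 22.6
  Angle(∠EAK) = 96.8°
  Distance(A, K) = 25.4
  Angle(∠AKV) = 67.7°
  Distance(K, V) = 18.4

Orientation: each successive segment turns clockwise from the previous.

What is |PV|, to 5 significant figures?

10.695

∠EAK = 96.8° gives AK at -87.400° from the x-axis; with |AK| = 25.4, K = (20.947, -16.265). ∠AKV = 67.7° gives KV at 160.30° from the x-axis; with |KV| = 18.4, V = (3.6236, -10.063). Then |PV| = |V − P| = 10.695.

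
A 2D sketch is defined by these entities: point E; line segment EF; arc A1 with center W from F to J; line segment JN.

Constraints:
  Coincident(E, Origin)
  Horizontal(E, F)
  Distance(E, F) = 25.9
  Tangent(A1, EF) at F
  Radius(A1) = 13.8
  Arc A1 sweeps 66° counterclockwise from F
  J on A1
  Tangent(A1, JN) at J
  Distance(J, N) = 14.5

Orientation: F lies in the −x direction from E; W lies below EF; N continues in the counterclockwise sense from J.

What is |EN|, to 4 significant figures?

49.31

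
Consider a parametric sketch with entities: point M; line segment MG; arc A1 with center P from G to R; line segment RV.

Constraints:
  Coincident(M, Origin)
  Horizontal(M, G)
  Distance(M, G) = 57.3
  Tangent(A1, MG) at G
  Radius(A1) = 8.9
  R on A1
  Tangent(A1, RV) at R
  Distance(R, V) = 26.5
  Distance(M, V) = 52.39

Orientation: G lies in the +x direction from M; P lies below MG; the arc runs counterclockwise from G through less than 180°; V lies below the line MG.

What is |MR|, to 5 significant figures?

49.165

Checks: |PG| = 8.900 ✓; |PR| = 8.900 ✓; ∠(PR, RV) = 90.00° ✓; |RV| = 26.50 ✓; |MV| = 52.39 ✓.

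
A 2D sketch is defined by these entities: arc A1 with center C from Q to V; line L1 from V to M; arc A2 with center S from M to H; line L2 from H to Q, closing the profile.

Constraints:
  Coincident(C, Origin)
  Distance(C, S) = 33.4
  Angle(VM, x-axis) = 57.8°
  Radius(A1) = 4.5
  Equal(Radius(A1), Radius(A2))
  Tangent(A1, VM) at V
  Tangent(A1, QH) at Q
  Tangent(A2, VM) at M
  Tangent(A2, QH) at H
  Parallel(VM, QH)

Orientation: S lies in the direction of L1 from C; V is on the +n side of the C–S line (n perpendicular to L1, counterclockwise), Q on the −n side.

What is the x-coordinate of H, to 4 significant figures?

21.61

Tangency of A1 to both parallel lines with radius 4.5 puts V and Q at C ± 4.5·n: V = (-3.808, 2.398), Q = (3.808, -2.398). Equal radii place M and H the same way about S: M = S + 4.5·n = (13.99, 30.66), H = S − 4.5·n = (21.61, 25.86). So H.x = 21.61.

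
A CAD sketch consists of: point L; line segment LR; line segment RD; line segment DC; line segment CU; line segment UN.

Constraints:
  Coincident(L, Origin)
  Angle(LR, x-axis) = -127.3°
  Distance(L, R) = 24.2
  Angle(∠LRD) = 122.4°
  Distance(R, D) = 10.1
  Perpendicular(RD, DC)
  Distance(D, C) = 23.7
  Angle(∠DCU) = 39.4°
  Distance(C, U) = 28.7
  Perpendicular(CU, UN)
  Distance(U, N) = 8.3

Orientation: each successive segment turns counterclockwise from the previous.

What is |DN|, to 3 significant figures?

12.4

∠DCU = 39.4° gives CU at 161° from the x-axis; with |CU| = 28.7, U = (-16.1, -11.1). CU is perpendicular to UN, so UN runs at -109°; with |UN| = 8.3, N = (-18.8, -19.0). Then |DN| = |N − D| = 12.4.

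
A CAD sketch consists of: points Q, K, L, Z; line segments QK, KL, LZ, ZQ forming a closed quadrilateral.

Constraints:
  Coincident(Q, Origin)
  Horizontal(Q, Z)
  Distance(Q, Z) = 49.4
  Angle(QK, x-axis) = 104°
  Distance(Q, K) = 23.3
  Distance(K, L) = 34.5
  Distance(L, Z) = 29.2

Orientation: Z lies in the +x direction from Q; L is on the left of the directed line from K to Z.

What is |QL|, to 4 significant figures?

35.48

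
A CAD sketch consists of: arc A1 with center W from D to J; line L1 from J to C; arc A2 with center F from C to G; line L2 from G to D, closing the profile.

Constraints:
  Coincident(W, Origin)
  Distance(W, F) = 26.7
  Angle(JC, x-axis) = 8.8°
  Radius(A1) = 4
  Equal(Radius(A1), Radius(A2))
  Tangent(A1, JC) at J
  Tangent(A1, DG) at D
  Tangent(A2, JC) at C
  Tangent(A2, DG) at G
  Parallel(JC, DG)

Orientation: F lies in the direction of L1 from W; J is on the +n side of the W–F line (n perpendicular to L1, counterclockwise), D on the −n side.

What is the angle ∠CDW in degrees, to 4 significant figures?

73.32°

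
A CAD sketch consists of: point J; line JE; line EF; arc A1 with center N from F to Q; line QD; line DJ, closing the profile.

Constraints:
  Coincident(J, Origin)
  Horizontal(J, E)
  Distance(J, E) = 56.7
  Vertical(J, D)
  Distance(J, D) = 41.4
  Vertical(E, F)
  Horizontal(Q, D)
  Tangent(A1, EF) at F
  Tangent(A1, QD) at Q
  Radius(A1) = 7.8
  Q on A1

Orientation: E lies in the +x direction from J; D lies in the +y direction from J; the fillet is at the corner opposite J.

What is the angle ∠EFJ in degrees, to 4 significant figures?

59.35°

J is at the origin; JE is horizontal with |JE| = 56.7 and E on the +x side, so E = (56.70, 0.000). J and D share the same x with |JD| = 41.4 and D on the +y side, so D = (0.000, 41.40). The virtual corner opposite J is at (56.70, 41.40). The tangent condition forces NF to be normal to EF and since A1 is tangent to QD there, NQ ⟂ QD, with radius 7.8, so the center N sits 7.8 in from both sides at N = (48.90, 33.60). That places the tangent points at F = (56.70, 33.60) on EF and Q = (48.90, 41.40) on QD. Then cos ∠EFJ = FE·FJ / (|FE||FJ|), giving 59.35°.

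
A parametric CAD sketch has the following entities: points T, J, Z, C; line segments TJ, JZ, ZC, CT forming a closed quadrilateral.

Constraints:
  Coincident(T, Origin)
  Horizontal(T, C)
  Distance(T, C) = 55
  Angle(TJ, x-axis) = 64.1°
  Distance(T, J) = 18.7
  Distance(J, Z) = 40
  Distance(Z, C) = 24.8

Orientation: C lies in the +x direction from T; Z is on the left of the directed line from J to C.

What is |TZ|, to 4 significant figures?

53.14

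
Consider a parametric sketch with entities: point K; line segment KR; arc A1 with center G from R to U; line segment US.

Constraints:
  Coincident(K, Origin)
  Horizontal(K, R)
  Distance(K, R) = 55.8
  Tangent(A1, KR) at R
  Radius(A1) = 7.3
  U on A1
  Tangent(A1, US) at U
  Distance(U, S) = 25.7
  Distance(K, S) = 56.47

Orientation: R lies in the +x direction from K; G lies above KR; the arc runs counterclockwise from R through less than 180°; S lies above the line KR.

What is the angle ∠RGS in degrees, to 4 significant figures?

159.2°

K is at the origin; K and R share the same y with |KR| = 55.8 and R on the +x side, so R = (55.80, 0.000). Since A1 is tangent to KR there, GR ⟂ KR, so G = R + (0, 7.3) = (55.80, 7.300). Since GU ⟂ US (tangency), |GS| = √(7.3² + 25.7²) = 26.72 regardless of where U sits on A1. So S lies on both circle(K, 56.47) and circle(G, 26.72); the above-KR intersection is S = (46.33, 32.28). U is the foot of the tangent from S: U = (61.66, 11.65).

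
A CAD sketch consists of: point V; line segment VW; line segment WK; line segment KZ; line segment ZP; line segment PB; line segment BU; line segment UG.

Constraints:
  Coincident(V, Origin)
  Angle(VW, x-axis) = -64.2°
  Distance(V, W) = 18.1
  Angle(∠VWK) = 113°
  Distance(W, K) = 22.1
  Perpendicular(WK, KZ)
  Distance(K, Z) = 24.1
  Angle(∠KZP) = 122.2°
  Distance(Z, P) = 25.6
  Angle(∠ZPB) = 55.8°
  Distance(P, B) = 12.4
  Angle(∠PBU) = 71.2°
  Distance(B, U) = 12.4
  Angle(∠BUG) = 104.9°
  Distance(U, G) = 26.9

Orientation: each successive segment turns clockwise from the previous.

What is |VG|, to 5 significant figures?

43.234

V is at the origin; VW runs at -64.2° with length 18.1, so W = (7.8777, -16.296). ∠VWK = 113.0° gives WK at -131.20° from the x-axis; with |WK| = 22.1, K = (-6.6794, -32.924). WK ⟂ KZ, so KZ runs at 138.80°; with |KZ| = 24.1, Z = (-24.813, -17.050). ∠KZP = 122.2° gives ZP at 81.000° from the x-axis; with |ZP| = 25.6, P = (-20.808, 8.2351). ∠ZPB = 55.8° gives PB at -43.200° from the x-axis; with |PB| = 12.4, B = (-11.769, -0.25329). ∠PBU = 71.2° gives BU at -152.00° from the x-axis; with |BU| = 12.4, U = (-22.717, -6.0747). ∠BUG = 104.9° gives UG at 132.90° from the x-axis; with |UG| = 26.9, G = (-41.029, 13.631). Then |VG| = |G − V| = 43.234.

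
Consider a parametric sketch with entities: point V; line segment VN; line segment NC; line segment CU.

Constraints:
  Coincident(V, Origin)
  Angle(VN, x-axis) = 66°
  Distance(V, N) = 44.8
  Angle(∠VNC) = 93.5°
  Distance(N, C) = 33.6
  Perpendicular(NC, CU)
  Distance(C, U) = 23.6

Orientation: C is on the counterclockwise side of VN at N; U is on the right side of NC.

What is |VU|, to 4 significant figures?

77.38

V is at the origin; VN runs at 66.0° with length 44.8, so N = 44.8·(cos 66.0°, sin 66.0°) = (18.22, 40.93). ∠VNC = 93.5°, so NC runs at 66.0° + (180° − 93.5°) = 152.5° from the x-axis; with |NC| = 33.6, C = N + 33.6·(cos 152.5°, sin 152.5°) = (-11.58, 56.44). NC is perpendicular to CU; with |CU| = 23.6 on the right of NC, U = C + 23.6·(0.4617, 0.8870) = (-0.6845, 77.38). Then |VU| = |U − V| = 77.38.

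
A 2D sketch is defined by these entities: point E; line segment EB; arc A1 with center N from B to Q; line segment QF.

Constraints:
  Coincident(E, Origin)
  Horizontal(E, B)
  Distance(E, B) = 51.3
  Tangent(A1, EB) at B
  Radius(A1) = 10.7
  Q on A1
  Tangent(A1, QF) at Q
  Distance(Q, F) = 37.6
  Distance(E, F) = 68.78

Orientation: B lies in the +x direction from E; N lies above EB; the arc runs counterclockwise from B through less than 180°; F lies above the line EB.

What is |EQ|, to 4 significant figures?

62.98

E is at the origin; E and B share the same y with |EB| = 51.3 and B on the +x side, so B = (51.30, 0.000). Tangency of A1 to EB means the radius NB is perpendicular to EB, so N = B + (0, 10.7) = (51.30, 10.70). Since NQ ⟂ QF (tangency), |NF| = √(10.7² + 37.6²) = 39.09 regardless of where Q sits on A1. So F lies on both circle(E, 68.78) and circle(N, 39.09); the above-EB intersection is F = (47.63, 49.62). Q is the foot of the tangent from F: Q = (61.27, 14.58).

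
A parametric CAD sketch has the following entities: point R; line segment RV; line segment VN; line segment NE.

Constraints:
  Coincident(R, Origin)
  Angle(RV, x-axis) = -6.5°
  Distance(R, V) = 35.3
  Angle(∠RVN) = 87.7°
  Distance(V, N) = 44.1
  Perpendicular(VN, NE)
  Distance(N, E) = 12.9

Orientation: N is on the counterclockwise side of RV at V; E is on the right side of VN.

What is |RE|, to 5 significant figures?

64.361

∠RVN = 87.7°, so VN runs at -6.5° + (180° − 87.7°) = 85.800° from the x-axis; with |VN| = 44.1, N = V + 44.1·(cos 85.800°, sin 85.800°) = (38.303, 39.985). VN ⟂ NE; with |NE| = 12.9 on the right of VN, E = N + 12.9·(0.99731, -0.073238) = (51.168, 39.041). Then |RE| = |E − R| = 64.361.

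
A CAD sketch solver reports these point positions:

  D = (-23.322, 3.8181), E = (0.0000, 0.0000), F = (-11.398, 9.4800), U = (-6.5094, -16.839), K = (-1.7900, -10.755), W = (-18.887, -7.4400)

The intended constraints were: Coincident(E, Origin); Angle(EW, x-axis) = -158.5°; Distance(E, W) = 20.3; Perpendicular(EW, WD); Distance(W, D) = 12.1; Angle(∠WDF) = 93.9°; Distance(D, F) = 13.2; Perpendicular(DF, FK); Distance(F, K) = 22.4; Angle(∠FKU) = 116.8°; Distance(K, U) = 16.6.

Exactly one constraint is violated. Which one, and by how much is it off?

Distance(K, U) = 16.6 — off by 8.90.

E = (0.00, 0.00) ✓; EW at -158.5° ✓; |EW| = 20.30 ✓; ∠(EW, WD) = 90.00° ✓; |WD| = 12.10 ✓; ∠WDF = 93.90° ✓; |DF| = 13.20 ✓; ∠(DF, FK) = 90.00° ✓; |FK| = 22.40 ✓; ∠FKU = 116.8° ✓; |KU| = 7.700 ✗.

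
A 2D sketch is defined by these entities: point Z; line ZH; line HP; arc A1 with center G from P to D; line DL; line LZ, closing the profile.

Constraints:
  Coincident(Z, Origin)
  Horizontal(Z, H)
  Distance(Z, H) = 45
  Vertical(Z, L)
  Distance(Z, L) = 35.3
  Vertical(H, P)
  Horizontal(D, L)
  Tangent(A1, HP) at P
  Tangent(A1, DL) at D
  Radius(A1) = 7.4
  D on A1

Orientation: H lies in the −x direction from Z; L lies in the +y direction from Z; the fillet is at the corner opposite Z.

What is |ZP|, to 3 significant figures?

52.9

The virtual corner opposite Z is at (-45.0, 35.3). Since A1 is tangent to HP there, GP ⟂ HP and since A1 is tangent to DL there, GD ⟂ DL, with radius 7.4, so the center G sits 7.4 in from both sides at G = (-37.6, 27.9). That places the tangent points at P = (-45.0, 27.9) on HP and D = (-37.6, 35.3) on DL. Then |ZP| = |P − Z| = 52.9.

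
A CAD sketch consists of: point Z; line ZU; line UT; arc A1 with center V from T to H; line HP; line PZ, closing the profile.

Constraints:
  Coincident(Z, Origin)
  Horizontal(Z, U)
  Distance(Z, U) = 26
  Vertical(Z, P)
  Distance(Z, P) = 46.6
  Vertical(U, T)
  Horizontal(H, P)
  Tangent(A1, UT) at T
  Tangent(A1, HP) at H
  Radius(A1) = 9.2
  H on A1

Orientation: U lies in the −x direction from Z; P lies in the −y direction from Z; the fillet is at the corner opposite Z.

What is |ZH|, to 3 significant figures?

49.5

The virtual corner opposite Z is at (-26.0, -46.6). Tangency of A1 to UT means the radius VT is perpendicular to UT and A1 meets HP tangentially, so VH is at right angles to HP, with radius 9.2, so the center V sits 9.2 in from both sides at V = (-16.8, -37.4). That places the tangent points at T = (-26.0, -37.4) on UT and H = (-16.8, -46.6) on HP. Then |ZH| = |H − Z| = 49.5.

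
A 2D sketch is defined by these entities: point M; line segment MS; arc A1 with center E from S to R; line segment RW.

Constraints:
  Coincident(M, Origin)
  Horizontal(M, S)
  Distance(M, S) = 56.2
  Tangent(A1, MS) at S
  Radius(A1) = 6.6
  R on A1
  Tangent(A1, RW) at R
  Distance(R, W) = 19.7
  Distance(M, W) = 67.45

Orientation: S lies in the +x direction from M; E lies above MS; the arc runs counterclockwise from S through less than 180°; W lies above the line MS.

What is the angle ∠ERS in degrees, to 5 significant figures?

43.852°

M is at the origin; M and S share the same y with |MS| = 56.2 and S on the +x side, so S = (56.200, 0.0000). Tangency of A1 to MS means the radius ES is perpendicular to MS, so E = S + (0, 6.6) = (56.200, 6.6000). Since ER ⟂ RW (tangency), |EW| = √(6.6² + 19.7²) = 20.776 regardless of where R sits on A1. So W lies on both circle(M, 67.45) and circle(E, 20.776); the above-MS intersection is W = (62.005, 26.549). R is the foot of the tangent from W: R = (62.795, 6.8644).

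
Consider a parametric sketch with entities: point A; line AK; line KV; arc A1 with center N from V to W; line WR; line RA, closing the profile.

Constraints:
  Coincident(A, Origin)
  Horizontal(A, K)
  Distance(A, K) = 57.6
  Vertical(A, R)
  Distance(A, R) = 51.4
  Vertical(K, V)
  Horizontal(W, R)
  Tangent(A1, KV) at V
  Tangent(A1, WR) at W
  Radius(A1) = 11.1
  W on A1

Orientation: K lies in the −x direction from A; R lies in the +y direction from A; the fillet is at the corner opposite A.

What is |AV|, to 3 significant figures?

70.3

A is at the origin; AK is horizontal with |AK| = 57.6 and K on the −x side, so K = (-57.6, 0.00). A and R share the same x with |AR| = 51.4 and R on the +y side, so R = (0.00, 51.4). The virtual corner opposite A is at (-57.6, 51.4). The tangent condition forces NV to be normal to KV and tangency of A1 to WR means the radius NW is perpendicular to WR, with radius 11.1, so the center N sits 11.1 in from both sides at N = (-46.5, 40.3). That places the tangent points at V = (-57.6, 40.3) on KV and W = (-46.5, 51.4) on WR. Then |AV| = |V − A| = 70.3.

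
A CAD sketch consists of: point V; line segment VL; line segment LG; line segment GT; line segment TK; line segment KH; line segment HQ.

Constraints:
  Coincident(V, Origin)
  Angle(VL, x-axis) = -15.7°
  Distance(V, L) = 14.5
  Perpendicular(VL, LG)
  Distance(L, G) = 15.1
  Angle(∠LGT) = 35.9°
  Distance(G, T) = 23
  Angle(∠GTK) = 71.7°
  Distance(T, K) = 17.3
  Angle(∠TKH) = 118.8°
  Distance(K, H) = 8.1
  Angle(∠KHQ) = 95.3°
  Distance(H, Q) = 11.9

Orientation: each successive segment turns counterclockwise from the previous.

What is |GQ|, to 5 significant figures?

9.0612

V is at the origin; VL runs at -15.7° with length 14.5, so L = (13.959, -3.9237). VL is perpendicular to LG, so LG runs at 74.300°; with |LG| = 15.1, G = (18.045, 10.613). ∠LGT = 35.9° gives GT at -141.60° from the x-axis; with |GT| = 23.0, T = (0.020148, -3.6735). ∠GTK = 71.7° gives TK at -33.300° from the x-axis; with |TK| = 17.3, K = (14.480, -13.172). ∠TKH = 118.8° gives KH at 27.900° from the x-axis; with |KH| = 8.1, H = (21.638, -9.3813). ∠KHQ = 95.3° gives HQ at 112.60° from the x-axis; with |HQ| = 11.9, Q = (17.065, 1.6049). Then |GQ| = |Q − G| = 9.0612.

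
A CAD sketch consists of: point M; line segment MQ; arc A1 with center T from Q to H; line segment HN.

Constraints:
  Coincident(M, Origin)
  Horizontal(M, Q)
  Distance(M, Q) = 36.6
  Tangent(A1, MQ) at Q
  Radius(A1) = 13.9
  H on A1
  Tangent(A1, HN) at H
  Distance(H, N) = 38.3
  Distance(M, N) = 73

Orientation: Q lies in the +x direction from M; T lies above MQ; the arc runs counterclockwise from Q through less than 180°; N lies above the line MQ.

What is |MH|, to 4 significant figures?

52.29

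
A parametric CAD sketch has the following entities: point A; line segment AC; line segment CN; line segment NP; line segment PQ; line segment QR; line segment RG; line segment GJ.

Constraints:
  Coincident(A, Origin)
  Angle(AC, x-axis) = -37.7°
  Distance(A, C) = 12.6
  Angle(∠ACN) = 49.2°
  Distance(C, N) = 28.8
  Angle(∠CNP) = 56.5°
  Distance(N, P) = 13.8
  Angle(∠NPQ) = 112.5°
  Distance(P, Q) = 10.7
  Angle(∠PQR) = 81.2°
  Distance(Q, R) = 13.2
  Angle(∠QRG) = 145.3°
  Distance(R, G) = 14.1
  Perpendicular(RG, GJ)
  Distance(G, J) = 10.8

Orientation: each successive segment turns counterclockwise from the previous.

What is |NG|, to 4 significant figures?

11.35

A is at the origin; AC runs at -37.7° with length 12.6, so C = (9.969, -7.705). ∠ACN = 49.2° gives CN at 93.10° from the x-axis; with |CN| = 28.8, N = (8.412, 21.05). ∠CNP = 56.5° gives NP at -143.4° from the x-axis; with |NP| = 13.8, P = (-2.667, 12.82). ∠NPQ = 112.5° gives PQ at -75.90° from the x-axis; with |PQ| = 10.7, Q = (-0.06025, 2.447). ∠PQR = 81.2° gives QR at 22.90° from the x-axis; with |QR| = 13.2, R = (12.10, 7.584). ∠QRG = 145.3° gives RG at 57.60° from the x-axis; with |RG| = 14.1, G = (19.65, 19.49). Then |NG| = |G − N| = 11.35.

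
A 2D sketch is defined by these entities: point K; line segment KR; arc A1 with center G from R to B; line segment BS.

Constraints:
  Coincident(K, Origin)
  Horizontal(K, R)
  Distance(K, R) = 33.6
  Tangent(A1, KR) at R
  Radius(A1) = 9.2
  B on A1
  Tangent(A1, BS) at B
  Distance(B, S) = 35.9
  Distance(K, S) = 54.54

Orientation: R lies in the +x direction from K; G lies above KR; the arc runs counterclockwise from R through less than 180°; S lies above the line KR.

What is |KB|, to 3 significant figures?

44.0

K is at the origin; KR is horizontal with |KR| = 33.6 and R on the +x side, so R = (33.6, 0.00). Since A1 is tangent to KR there, GR ⟂ KR, so G = R + (0, 9.2) = (33.6, 9.20). Since GB ⟂ BS (tangency), |GS| = √(9.2² + 35.9²) = 37.1 regardless of where B sits on A1. So S lies on both circle(K, 54.54) and circle(G, 37.1); the above-KR intersection is S = (29.3, 46.0). B is the foot of the tangent from S: B = (42.2, 12.5).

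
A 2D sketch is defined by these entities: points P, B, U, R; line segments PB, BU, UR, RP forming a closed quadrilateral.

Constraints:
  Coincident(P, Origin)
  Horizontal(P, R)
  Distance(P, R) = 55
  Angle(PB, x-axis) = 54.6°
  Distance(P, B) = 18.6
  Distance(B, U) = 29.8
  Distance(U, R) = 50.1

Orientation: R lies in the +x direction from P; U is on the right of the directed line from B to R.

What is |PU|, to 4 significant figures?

16.02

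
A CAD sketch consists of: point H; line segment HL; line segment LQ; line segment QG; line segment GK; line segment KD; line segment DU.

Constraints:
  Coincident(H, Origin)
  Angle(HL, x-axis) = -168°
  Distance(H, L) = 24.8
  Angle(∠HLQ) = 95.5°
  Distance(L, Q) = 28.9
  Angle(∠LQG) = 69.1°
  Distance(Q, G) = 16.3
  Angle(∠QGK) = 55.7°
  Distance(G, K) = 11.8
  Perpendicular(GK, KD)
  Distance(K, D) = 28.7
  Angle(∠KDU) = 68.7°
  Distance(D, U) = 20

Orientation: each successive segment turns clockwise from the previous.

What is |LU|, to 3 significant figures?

45.4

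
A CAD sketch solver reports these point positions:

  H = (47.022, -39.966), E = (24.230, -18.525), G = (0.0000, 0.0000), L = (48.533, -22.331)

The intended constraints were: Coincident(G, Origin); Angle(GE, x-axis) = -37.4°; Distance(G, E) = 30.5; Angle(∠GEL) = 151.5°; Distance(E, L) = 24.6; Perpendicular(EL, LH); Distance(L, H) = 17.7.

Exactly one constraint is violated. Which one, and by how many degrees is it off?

Perpendicular(EL, LH) — off by 4.00°.

G = (0.00, 0.00) ✓; GE at -37.40° ✓; |GE| = 30.50 ✓; ∠GEL = 151.5° ✓; |EL| = 24.60 ✓; ∠(EL, LH) = 86.00° ✗; |LH| = 17.70 ✓.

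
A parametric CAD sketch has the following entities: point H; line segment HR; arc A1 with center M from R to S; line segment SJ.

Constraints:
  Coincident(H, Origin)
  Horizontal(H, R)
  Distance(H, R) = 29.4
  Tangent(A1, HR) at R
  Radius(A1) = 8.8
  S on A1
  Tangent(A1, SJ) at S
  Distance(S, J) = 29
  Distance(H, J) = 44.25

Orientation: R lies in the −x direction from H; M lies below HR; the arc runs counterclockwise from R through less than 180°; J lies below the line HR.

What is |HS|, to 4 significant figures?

39.29

Checks: |MS| = 8.800 ✓; ∠(MS, SJ) = 90.00° ✓; |SJ| = 29.00 ✓; |HJ| = 44.25 ✓.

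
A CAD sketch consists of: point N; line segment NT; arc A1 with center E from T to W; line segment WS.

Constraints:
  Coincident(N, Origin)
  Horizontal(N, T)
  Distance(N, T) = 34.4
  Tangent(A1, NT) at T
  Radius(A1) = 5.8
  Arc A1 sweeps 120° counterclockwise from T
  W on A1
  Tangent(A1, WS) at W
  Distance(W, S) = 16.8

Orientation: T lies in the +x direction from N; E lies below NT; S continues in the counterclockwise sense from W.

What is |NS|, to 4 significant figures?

44.36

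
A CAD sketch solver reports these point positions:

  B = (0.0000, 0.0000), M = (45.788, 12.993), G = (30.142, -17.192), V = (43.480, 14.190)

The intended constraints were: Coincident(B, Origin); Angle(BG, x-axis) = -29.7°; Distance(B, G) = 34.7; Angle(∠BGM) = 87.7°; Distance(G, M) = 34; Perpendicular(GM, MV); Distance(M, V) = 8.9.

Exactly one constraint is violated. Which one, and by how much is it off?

Distance(M, V) = 8.9 — off by 6.30.

B = (0.00, 0.00) ✓; BG at -29.70° ✓; |BG| = 34.70 ✓; ∠BGM = 87.70° ✓; |GM| = 34.00 ✓; ∠(GM, MV) = 89.99° ✓; |MV| = 2.600 ✗.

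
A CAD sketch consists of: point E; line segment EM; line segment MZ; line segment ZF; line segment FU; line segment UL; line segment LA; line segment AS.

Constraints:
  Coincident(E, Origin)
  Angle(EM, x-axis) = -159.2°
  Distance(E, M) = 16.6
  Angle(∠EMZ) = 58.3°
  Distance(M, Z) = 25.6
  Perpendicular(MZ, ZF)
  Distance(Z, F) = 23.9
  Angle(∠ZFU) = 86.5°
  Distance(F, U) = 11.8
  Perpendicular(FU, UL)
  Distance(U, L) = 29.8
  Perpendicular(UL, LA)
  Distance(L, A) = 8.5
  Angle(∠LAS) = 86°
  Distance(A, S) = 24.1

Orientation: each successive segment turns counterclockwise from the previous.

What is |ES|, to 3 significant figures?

12.8

UL is perpendicular to LA, so LA runs at -34.0°; with |LA| = 8.5, A = (-0.0586, -25.4). ∠LAS = 86.0° gives AS at 60.0° from the x-axis; with |AS| = 24.1, S = (12.0, -4.51). Then |ES| = |S − E| = 12.8.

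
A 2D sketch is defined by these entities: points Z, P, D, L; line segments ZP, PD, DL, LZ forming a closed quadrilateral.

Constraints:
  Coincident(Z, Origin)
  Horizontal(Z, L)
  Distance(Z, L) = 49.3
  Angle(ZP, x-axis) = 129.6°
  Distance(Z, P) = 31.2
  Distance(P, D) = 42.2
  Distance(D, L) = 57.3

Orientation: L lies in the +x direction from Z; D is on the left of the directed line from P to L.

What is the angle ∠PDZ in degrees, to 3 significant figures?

39.0°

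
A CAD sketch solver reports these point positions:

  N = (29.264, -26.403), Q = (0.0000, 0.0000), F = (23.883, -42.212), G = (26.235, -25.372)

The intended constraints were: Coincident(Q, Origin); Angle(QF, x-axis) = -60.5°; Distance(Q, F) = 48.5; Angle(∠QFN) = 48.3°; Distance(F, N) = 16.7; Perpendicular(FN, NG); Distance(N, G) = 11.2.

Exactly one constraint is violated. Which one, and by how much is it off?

Distance(N, G) = 11.2 — off by 8.00.

Q = (0.00, 0.00) ✓; QF at -60.50° ✓; |QF| = 48.50 ✓; ∠QFN = 48.30° ✓; |FN| = 16.70 ✓; ∠(FN, NG) = 90.00° ✓; |NG| = 3.200 ✗.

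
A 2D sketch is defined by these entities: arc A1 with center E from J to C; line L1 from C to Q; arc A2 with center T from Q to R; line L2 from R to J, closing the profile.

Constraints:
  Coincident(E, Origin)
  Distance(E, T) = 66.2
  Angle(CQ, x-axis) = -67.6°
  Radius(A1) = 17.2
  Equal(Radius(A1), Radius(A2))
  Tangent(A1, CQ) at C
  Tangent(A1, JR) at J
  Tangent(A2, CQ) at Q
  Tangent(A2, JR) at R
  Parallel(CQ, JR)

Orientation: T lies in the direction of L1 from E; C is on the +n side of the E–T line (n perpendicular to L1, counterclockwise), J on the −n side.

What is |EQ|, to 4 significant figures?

68.40

Tangency of A1 to both parallel lines with radius 17.2 puts C and J at E ± 17.2·n: C = (15.90, 6.554), J = (-15.90, -6.554). Equal radii place Q and R the same way about T: Q = T + 17.2·n = (41.13, -54.65), R = T − 17.2·n = (9.325, -67.76). Then |EQ| = |Q − E| = 68.40.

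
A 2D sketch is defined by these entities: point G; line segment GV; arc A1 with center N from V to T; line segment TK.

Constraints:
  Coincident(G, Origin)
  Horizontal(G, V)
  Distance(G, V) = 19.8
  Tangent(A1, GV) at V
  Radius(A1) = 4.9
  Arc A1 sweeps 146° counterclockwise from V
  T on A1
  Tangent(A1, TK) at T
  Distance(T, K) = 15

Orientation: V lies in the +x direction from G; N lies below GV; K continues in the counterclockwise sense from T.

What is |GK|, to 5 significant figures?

34.220

G is at the origin; GV is horizontal with |GV| = 19.8 and V on the +x side, so V = (19.800, 0.0000). Tangency of A1 to GV means the radius NV is perpendicular to GV, so N = V + (0, -4.9) = (19.800, -4.9000). On A1, V sits at bearing 90° from N; a 146° counterclockwise sweep puts T at bearing 236°, so T = N + 4.9·(cos 236°, sin 236°) = (17.060, -8.9623). Since A1 is tangent to TK there, NT ⟂ TK, so TK runs along (−sin 236°, cos 236°); with |TK| = 15.0, K = (29.496, -17.350). Then |GK| = |K − G| = 34.220.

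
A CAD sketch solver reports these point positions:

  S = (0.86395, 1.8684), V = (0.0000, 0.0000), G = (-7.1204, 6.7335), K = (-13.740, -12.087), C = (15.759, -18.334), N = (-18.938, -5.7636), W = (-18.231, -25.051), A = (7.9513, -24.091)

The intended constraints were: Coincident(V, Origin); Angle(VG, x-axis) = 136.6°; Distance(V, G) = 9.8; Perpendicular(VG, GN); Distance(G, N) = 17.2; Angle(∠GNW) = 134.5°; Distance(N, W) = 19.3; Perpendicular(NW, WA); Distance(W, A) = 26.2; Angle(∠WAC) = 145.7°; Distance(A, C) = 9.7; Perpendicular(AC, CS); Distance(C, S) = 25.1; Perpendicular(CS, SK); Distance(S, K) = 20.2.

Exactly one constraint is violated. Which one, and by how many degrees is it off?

Perpendicular(CS, SK) — off by 7.30°.

V = (0.00, 0.00) ✓; VG at 136.6° ✓; |VG| = 9.800 ✓; ∠(VG, GN) = 90.00° ✓; |GN| = 17.20 ✓; ∠GNW = 134.5° ✓; |NW| = 19.30 ✓; ∠(NW, WA) = 90.00° ✓; |WA| = 26.20 ✓; ∠WAC = 145.7° ✓; |AC| = 9.701 ✓; ∠(AC, CS) = 90.00° ✓; |CS| = 25.10 ✓; ∠(CS, SK) = 97.30° ✗; |SK| = 20.20 ✓.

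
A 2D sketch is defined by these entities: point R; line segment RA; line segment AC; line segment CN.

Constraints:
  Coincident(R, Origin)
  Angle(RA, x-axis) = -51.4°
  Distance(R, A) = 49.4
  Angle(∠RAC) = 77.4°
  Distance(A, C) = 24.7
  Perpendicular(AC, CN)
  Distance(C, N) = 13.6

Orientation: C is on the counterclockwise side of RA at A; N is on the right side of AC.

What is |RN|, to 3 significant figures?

63.4

∠RAC = 77.4°, so AC runs at -51.4° + (180° − 77.4°) = 51.2° from the x-axis; with |AC| = 24.7, C = A + 24.7·(cos 51.2°, sin 51.2°) = (46.3, -19.4). AC ⟂ CN; with |CN| = 13.6 on the right of AC, N = C + 13.6·(0.779, -0.627) = (56.9, -27.9). Then |RN| = |N − R| = 63.4.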